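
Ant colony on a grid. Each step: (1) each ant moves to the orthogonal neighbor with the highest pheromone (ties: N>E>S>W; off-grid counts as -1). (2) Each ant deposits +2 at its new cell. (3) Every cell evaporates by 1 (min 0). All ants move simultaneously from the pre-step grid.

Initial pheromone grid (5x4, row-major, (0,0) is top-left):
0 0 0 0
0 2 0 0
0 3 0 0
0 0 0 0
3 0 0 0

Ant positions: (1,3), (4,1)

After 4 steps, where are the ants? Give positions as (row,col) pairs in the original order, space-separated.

Step 1: ant0:(1,3)->N->(0,3) | ant1:(4,1)->W->(4,0)
  grid max=4 at (4,0)
Step 2: ant0:(0,3)->S->(1,3) | ant1:(4,0)->N->(3,0)
  grid max=3 at (4,0)
Step 3: ant0:(1,3)->N->(0,3) | ant1:(3,0)->S->(4,0)
  grid max=4 at (4,0)
Step 4: ant0:(0,3)->S->(1,3) | ant1:(4,0)->N->(3,0)
  grid max=3 at (4,0)

(1,3) (3,0)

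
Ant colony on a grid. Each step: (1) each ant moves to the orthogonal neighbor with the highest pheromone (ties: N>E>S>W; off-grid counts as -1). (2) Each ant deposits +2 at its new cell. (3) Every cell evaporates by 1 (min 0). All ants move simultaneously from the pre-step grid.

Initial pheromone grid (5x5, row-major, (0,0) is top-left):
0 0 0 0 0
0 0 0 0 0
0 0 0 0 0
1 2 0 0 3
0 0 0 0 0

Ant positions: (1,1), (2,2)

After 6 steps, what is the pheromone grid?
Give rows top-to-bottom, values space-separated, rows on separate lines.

After step 1: ants at (0,1),(1,2)
  0 1 0 0 0
  0 0 1 0 0
  0 0 0 0 0
  0 1 0 0 2
  0 0 0 0 0
After step 2: ants at (0,2),(0,2)
  0 0 3 0 0
  0 0 0 0 0
  0 0 0 0 0
  0 0 0 0 1
  0 0 0 0 0
After step 3: ants at (0,3),(0,3)
  0 0 2 3 0
  0 0 0 0 0
  0 0 0 0 0
  0 0 0 0 0
  0 0 0 0 0
After step 4: ants at (0,2),(0,2)
  0 0 5 2 0
  0 0 0 0 0
  0 0 0 0 0
  0 0 0 0 0
  0 0 0 0 0
After step 5: ants at (0,3),(0,3)
  0 0 4 5 0
  0 0 0 0 0
  0 0 0 0 0
  0 0 0 0 0
  0 0 0 0 0
After step 6: ants at (0,2),(0,2)
  0 0 7 4 0
  0 0 0 0 0
  0 0 0 0 0
  0 0 0 0 0
  0 0 0 0 0

0 0 7 4 0
0 0 0 0 0
0 0 0 0 0
0 0 0 0 0
0 0 0 0 0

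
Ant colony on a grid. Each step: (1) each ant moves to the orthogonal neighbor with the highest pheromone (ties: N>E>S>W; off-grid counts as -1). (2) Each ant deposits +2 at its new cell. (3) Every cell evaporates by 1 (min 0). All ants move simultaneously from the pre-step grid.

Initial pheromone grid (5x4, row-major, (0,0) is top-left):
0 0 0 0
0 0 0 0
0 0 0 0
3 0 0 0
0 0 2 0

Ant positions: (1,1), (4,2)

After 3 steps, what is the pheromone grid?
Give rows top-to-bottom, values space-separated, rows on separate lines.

After step 1: ants at (0,1),(3,2)
  0 1 0 0
  0 0 0 0
  0 0 0 0
  2 0 1 0
  0 0 1 0
After step 2: ants at (0,2),(4,2)
  0 0 1 0
  0 0 0 0
  0 0 0 0
  1 0 0 0
  0 0 2 0
After step 3: ants at (0,3),(3,2)
  0 0 0 1
  0 0 0 0
  0 0 0 0
  0 0 1 0
  0 0 1 0

0 0 0 1
0 0 0 0
0 0 0 0
0 0 1 0
0 0 1 0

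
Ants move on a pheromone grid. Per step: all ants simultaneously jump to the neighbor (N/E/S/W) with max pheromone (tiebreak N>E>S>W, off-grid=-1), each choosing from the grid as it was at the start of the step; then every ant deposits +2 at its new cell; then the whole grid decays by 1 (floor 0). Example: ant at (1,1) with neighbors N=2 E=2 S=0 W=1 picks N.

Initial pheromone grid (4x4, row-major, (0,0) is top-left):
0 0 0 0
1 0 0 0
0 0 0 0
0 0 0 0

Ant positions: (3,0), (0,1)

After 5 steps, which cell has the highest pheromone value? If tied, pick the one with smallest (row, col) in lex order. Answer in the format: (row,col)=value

Step 1: ant0:(3,0)->N->(2,0) | ant1:(0,1)->E->(0,2)
  grid max=1 at (0,2)
Step 2: ant0:(2,0)->N->(1,0) | ant1:(0,2)->E->(0,3)
  grid max=1 at (0,3)
Step 3: ant0:(1,0)->N->(0,0) | ant1:(0,3)->S->(1,3)
  grid max=1 at (0,0)
Step 4: ant0:(0,0)->E->(0,1) | ant1:(1,3)->N->(0,3)
  grid max=1 at (0,1)
Step 5: ant0:(0,1)->E->(0,2) | ant1:(0,3)->S->(1,3)
  grid max=1 at (0,2)
Final grid:
  0 0 1 0
  0 0 0 1
  0 0 0 0
  0 0 0 0
Max pheromone 1 at (0,2)

Answer: (0,2)=1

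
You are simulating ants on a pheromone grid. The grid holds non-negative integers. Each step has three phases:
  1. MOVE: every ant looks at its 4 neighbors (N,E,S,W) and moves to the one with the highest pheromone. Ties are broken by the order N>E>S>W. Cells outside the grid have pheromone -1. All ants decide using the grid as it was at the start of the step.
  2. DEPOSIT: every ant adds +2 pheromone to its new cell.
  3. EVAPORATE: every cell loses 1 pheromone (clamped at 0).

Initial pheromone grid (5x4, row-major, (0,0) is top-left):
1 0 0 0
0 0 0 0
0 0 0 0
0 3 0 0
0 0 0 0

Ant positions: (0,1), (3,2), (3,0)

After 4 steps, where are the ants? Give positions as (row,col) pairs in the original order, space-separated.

Step 1: ant0:(0,1)->W->(0,0) | ant1:(3,2)->W->(3,1) | ant2:(3,0)->E->(3,1)
  grid max=6 at (3,1)
Step 2: ant0:(0,0)->E->(0,1) | ant1:(3,1)->N->(2,1) | ant2:(3,1)->N->(2,1)
  grid max=5 at (3,1)
Step 3: ant0:(0,1)->W->(0,0) | ant1:(2,1)->S->(3,1) | ant2:(2,1)->S->(3,1)
  grid max=8 at (3,1)
Step 4: ant0:(0,0)->E->(0,1) | ant1:(3,1)->N->(2,1) | ant2:(3,1)->N->(2,1)
  grid max=7 at (3,1)

(0,1) (2,1) (2,1)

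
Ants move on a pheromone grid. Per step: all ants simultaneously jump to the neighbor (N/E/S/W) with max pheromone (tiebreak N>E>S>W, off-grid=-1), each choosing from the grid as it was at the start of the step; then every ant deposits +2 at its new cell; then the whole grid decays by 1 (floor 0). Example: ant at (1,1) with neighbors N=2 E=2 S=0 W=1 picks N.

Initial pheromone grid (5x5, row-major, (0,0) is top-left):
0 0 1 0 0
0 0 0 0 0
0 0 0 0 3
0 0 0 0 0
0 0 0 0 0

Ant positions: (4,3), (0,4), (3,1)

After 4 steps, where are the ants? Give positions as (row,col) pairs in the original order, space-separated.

Step 1: ant0:(4,3)->N->(3,3) | ant1:(0,4)->S->(1,4) | ant2:(3,1)->N->(2,1)
  grid max=2 at (2,4)
Step 2: ant0:(3,3)->N->(2,3) | ant1:(1,4)->S->(2,4) | ant2:(2,1)->N->(1,1)
  grid max=3 at (2,4)
Step 3: ant0:(2,3)->E->(2,4) | ant1:(2,4)->W->(2,3) | ant2:(1,1)->N->(0,1)
  grid max=4 at (2,4)
Step 4: ant0:(2,4)->W->(2,3) | ant1:(2,3)->E->(2,4) | ant2:(0,1)->E->(0,2)
  grid max=5 at (2,4)

(2,3) (2,4) (0,2)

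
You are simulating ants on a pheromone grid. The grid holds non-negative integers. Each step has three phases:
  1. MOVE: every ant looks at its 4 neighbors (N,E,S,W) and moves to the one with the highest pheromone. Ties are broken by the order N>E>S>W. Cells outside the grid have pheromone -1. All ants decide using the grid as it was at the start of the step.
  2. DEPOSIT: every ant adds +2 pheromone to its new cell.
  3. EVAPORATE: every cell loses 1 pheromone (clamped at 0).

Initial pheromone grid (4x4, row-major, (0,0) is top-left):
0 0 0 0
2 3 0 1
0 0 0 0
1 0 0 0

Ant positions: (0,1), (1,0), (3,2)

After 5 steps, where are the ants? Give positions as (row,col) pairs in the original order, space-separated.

Step 1: ant0:(0,1)->S->(1,1) | ant1:(1,0)->E->(1,1) | ant2:(3,2)->N->(2,2)
  grid max=6 at (1,1)
Step 2: ant0:(1,1)->W->(1,0) | ant1:(1,1)->W->(1,0) | ant2:(2,2)->N->(1,2)
  grid max=5 at (1,1)
Step 3: ant0:(1,0)->E->(1,1) | ant1:(1,0)->E->(1,1) | ant2:(1,2)->W->(1,1)
  grid max=10 at (1,1)
Step 4: ant0:(1,1)->W->(1,0) | ant1:(1,1)->W->(1,0) | ant2:(1,1)->W->(1,0)
  grid max=9 at (1,1)
Step 5: ant0:(1,0)->E->(1,1) | ant1:(1,0)->E->(1,1) | ant2:(1,0)->E->(1,1)
  grid max=14 at (1,1)

(1,1) (1,1) (1,1)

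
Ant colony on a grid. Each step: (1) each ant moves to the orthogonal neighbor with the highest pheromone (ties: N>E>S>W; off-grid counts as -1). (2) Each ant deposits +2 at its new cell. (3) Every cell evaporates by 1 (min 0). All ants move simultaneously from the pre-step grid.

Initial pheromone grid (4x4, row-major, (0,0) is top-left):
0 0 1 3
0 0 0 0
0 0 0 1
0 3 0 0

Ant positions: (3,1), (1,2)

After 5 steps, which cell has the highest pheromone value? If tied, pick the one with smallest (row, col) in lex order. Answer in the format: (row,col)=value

Step 1: ant0:(3,1)->N->(2,1) | ant1:(1,2)->N->(0,2)
  grid max=2 at (0,2)
Step 2: ant0:(2,1)->S->(3,1) | ant1:(0,2)->E->(0,3)
  grid max=3 at (0,3)
Step 3: ant0:(3,1)->N->(2,1) | ant1:(0,3)->W->(0,2)
  grid max=2 at (0,2)
Step 4: ant0:(2,1)->S->(3,1) | ant1:(0,2)->E->(0,3)
  grid max=3 at (0,3)
Step 5: ant0:(3,1)->N->(2,1) | ant1:(0,3)->W->(0,2)
  grid max=2 at (0,2)
Final grid:
  0 0 2 2
  0 0 0 0
  0 1 0 0
  0 2 0 0
Max pheromone 2 at (0,2)

Answer: (0,2)=2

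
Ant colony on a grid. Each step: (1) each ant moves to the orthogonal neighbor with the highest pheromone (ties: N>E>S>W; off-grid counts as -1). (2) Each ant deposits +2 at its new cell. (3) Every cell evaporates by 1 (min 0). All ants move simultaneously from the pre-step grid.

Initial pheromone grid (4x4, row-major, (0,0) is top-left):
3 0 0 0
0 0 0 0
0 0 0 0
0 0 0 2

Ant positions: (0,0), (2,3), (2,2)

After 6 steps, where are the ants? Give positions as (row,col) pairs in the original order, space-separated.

Step 1: ant0:(0,0)->E->(0,1) | ant1:(2,3)->S->(3,3) | ant2:(2,2)->N->(1,2)
  grid max=3 at (3,3)
Step 2: ant0:(0,1)->W->(0,0) | ant1:(3,3)->N->(2,3) | ant2:(1,2)->N->(0,2)
  grid max=3 at (0,0)
Step 3: ant0:(0,0)->E->(0,1) | ant1:(2,3)->S->(3,3) | ant2:(0,2)->E->(0,3)
  grid max=3 at (3,3)
Step 4: ant0:(0,1)->W->(0,0) | ant1:(3,3)->N->(2,3) | ant2:(0,3)->S->(1,3)
  grid max=3 at (0,0)
Step 5: ant0:(0,0)->E->(0,1) | ant1:(2,3)->S->(3,3) | ant2:(1,3)->S->(2,3)
  grid max=3 at (3,3)
Step 6: ant0:(0,1)->W->(0,0) | ant1:(3,3)->N->(2,3) | ant2:(2,3)->S->(3,3)
  grid max=4 at (3,3)

(0,0) (2,3) (3,3)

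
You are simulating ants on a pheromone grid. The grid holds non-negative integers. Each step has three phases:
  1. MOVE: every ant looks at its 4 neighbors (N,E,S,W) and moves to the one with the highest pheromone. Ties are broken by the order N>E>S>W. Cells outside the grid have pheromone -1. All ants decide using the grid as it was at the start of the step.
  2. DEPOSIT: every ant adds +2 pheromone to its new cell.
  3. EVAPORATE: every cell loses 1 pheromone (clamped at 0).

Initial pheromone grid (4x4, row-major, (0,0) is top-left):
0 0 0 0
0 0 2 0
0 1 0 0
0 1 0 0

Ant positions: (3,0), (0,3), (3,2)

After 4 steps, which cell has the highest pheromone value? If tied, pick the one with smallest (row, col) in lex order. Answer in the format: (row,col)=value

Step 1: ant0:(3,0)->E->(3,1) | ant1:(0,3)->S->(1,3) | ant2:(3,2)->W->(3,1)
  grid max=4 at (3,1)
Step 2: ant0:(3,1)->N->(2,1) | ant1:(1,3)->W->(1,2) | ant2:(3,1)->N->(2,1)
  grid max=3 at (2,1)
Step 3: ant0:(2,1)->S->(3,1) | ant1:(1,2)->N->(0,2) | ant2:(2,1)->S->(3,1)
  grid max=6 at (3,1)
Step 4: ant0:(3,1)->N->(2,1) | ant1:(0,2)->S->(1,2) | ant2:(3,1)->N->(2,1)
  grid max=5 at (2,1)
Final grid:
  0 0 0 0
  0 0 2 0
  0 5 0 0
  0 5 0 0
Max pheromone 5 at (2,1)

Answer: (2,1)=5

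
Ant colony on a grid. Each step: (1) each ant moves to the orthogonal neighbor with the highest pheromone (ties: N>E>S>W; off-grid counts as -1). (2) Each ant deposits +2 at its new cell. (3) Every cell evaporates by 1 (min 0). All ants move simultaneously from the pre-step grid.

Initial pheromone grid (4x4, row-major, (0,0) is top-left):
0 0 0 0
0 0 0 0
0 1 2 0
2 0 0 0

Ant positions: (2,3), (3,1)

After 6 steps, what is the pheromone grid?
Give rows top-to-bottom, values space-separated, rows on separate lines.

After step 1: ants at (2,2),(3,0)
  0 0 0 0
  0 0 0 0
  0 0 3 0
  3 0 0 0
After step 2: ants at (1,2),(2,0)
  0 0 0 0
  0 0 1 0
  1 0 2 0
  2 0 0 0
After step 3: ants at (2,2),(3,0)
  0 0 0 0
  0 0 0 0
  0 0 3 0
  3 0 0 0
After step 4: ants at (1,2),(2,0)
  0 0 0 0
  0 0 1 0
  1 0 2 0
  2 0 0 0
After step 5: ants at (2,2),(3,0)
  0 0 0 0
  0 0 0 0
  0 0 3 0
  3 0 0 0
After step 6: ants at (1,2),(2,0)
  0 0 0 0
  0 0 1 0
  1 0 2 0
  2 0 0 0

0 0 0 0
0 0 1 0
1 0 2 0
2 0 0 0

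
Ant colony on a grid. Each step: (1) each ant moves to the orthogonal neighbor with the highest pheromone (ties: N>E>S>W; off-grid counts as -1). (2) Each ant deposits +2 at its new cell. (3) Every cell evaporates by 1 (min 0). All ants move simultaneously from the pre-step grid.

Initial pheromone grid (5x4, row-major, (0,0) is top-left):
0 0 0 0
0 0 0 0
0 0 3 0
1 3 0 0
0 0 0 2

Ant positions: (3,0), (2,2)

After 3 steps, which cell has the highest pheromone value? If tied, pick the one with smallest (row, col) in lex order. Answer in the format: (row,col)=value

Step 1: ant0:(3,0)->E->(3,1) | ant1:(2,2)->N->(1,2)
  grid max=4 at (3,1)
Step 2: ant0:(3,1)->N->(2,1) | ant1:(1,2)->S->(2,2)
  grid max=3 at (2,2)
Step 3: ant0:(2,1)->E->(2,2) | ant1:(2,2)->W->(2,1)
  grid max=4 at (2,2)
Final grid:
  0 0 0 0
  0 0 0 0
  0 2 4 0
  0 2 0 0
  0 0 0 0
Max pheromone 4 at (2,2)

Answer: (2,2)=4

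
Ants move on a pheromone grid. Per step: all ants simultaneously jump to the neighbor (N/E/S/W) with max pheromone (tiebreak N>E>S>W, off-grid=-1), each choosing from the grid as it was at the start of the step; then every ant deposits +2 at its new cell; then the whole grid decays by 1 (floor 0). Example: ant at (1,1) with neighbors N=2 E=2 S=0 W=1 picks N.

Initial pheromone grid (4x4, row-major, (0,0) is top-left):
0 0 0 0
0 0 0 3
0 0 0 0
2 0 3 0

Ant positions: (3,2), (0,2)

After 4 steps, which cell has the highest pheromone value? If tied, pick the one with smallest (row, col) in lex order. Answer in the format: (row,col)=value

Step 1: ant0:(3,2)->N->(2,2) | ant1:(0,2)->E->(0,3)
  grid max=2 at (1,3)
Step 2: ant0:(2,2)->S->(3,2) | ant1:(0,3)->S->(1,3)
  grid max=3 at (1,3)
Step 3: ant0:(3,2)->N->(2,2) | ant1:(1,3)->N->(0,3)
  grid max=2 at (1,3)
Step 4: ant0:(2,2)->S->(3,2) | ant1:(0,3)->S->(1,3)
  grid max=3 at (1,3)
Final grid:
  0 0 0 0
  0 0 0 3
  0 0 0 0
  0 0 3 0
Max pheromone 3 at (1,3)

Answer: (1,3)=3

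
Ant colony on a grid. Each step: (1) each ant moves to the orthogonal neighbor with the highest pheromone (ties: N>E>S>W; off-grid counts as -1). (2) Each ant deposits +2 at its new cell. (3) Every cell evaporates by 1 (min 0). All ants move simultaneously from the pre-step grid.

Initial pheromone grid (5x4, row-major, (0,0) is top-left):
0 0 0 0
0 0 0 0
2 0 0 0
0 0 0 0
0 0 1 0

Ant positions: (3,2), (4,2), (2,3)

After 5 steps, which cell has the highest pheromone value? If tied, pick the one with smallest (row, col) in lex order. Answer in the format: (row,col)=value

Answer: (4,2)=6

Derivation:
Step 1: ant0:(3,2)->S->(4,2) | ant1:(4,2)->N->(3,2) | ant2:(2,3)->N->(1,3)
  grid max=2 at (4,2)
Step 2: ant0:(4,2)->N->(3,2) | ant1:(3,2)->S->(4,2) | ant2:(1,3)->N->(0,3)
  grid max=3 at (4,2)
Step 3: ant0:(3,2)->S->(4,2) | ant1:(4,2)->N->(3,2) | ant2:(0,3)->S->(1,3)
  grid max=4 at (4,2)
Step 4: ant0:(4,2)->N->(3,2) | ant1:(3,2)->S->(4,2) | ant2:(1,3)->N->(0,3)
  grid max=5 at (4,2)
Step 5: ant0:(3,2)->S->(4,2) | ant1:(4,2)->N->(3,2) | ant2:(0,3)->S->(1,3)
  grid max=6 at (4,2)
Final grid:
  0 0 0 0
  0 0 0 1
  0 0 0 0
  0 0 5 0
  0 0 6 0
Max pheromone 6 at (4,2)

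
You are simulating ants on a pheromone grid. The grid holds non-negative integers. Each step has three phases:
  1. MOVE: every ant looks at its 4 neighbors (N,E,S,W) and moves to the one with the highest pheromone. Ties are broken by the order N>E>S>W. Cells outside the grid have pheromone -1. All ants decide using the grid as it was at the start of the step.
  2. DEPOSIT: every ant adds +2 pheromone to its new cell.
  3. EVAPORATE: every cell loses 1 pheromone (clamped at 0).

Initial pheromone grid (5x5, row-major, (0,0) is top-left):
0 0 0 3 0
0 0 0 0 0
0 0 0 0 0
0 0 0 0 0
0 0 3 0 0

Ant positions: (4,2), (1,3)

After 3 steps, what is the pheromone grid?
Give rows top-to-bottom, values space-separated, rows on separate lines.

After step 1: ants at (3,2),(0,3)
  0 0 0 4 0
  0 0 0 0 0
  0 0 0 0 0
  0 0 1 0 0
  0 0 2 0 0
After step 2: ants at (4,2),(0,4)
  0 0 0 3 1
  0 0 0 0 0
  0 0 0 0 0
  0 0 0 0 0
  0 0 3 0 0
After step 3: ants at (3,2),(0,3)
  0 0 0 4 0
  0 0 0 0 0
  0 0 0 0 0
  0 0 1 0 0
  0 0 2 0 0

0 0 0 4 0
0 0 0 0 0
0 0 0 0 0
0 0 1 0 0
0 0 2 0 0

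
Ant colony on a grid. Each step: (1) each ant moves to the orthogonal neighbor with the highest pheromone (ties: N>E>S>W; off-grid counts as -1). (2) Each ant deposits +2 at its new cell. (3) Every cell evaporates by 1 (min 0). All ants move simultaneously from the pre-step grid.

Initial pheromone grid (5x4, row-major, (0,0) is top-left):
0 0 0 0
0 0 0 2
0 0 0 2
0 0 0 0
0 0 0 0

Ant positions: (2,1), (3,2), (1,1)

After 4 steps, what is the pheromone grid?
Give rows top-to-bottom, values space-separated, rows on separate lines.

After step 1: ants at (1,1),(2,2),(0,1)
  0 1 0 0
  0 1 0 1
  0 0 1 1
  0 0 0 0
  0 0 0 0
After step 2: ants at (0,1),(2,3),(1,1)
  0 2 0 0
  0 2 0 0
  0 0 0 2
  0 0 0 0
  0 0 0 0
After step 3: ants at (1,1),(1,3),(0,1)
  0 3 0 0
  0 3 0 1
  0 0 0 1
  0 0 0 0
  0 0 0 0
After step 4: ants at (0,1),(2,3),(1,1)
  0 4 0 0
  0 4 0 0
  0 0 0 2
  0 0 0 0
  0 0 0 0

0 4 0 0
0 4 0 0
0 0 0 2
0 0 0 0
0 0 0 0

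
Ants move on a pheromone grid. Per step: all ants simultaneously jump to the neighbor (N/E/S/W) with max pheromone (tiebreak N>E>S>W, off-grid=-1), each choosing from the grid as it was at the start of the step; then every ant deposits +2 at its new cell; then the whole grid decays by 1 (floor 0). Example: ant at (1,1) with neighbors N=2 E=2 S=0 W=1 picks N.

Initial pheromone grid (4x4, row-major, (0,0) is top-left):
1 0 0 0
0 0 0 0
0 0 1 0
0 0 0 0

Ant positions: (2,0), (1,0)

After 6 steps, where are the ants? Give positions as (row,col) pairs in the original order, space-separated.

Step 1: ant0:(2,0)->N->(1,0) | ant1:(1,0)->N->(0,0)
  grid max=2 at (0,0)
Step 2: ant0:(1,0)->N->(0,0) | ant1:(0,0)->S->(1,0)
  grid max=3 at (0,0)
Step 3: ant0:(0,0)->S->(1,0) | ant1:(1,0)->N->(0,0)
  grid max=4 at (0,0)
Step 4: ant0:(1,0)->N->(0,0) | ant1:(0,0)->S->(1,0)
  grid max=5 at (0,0)
Step 5: ant0:(0,0)->S->(1,0) | ant1:(1,0)->N->(0,0)
  grid max=6 at (0,0)
Step 6: ant0:(1,0)->N->(0,0) | ant1:(0,0)->S->(1,0)
  grid max=7 at (0,0)

(0,0) (1,0)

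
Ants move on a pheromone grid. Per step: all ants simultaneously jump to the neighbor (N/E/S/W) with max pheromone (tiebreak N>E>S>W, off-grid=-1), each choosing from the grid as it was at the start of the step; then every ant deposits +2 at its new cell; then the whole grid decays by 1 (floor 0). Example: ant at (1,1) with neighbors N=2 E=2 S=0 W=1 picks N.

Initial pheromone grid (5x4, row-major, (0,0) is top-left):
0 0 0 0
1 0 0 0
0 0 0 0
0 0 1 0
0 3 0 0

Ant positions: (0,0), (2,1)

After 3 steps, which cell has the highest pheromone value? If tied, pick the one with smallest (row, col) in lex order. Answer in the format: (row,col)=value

Answer: (1,0)=4

Derivation:
Step 1: ant0:(0,0)->S->(1,0) | ant1:(2,1)->N->(1,1)
  grid max=2 at (1,0)
Step 2: ant0:(1,0)->E->(1,1) | ant1:(1,1)->W->(1,0)
  grid max=3 at (1,0)
Step 3: ant0:(1,1)->W->(1,0) | ant1:(1,0)->E->(1,1)
  grid max=4 at (1,0)
Final grid:
  0 0 0 0
  4 3 0 0
  0 0 0 0
  0 0 0 0
  0 0 0 0
Max pheromone 4 at (1,0)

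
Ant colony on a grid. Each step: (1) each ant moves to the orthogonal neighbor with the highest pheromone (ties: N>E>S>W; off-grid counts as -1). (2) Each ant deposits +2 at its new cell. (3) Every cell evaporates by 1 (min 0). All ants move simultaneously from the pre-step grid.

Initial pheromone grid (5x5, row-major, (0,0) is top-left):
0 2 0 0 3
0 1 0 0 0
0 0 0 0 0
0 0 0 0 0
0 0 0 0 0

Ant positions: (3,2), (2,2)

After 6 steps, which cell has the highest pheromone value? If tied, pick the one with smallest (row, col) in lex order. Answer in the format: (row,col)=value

Step 1: ant0:(3,2)->N->(2,2) | ant1:(2,2)->N->(1,2)
  grid max=2 at (0,4)
Step 2: ant0:(2,2)->N->(1,2) | ant1:(1,2)->S->(2,2)
  grid max=2 at (1,2)
Step 3: ant0:(1,2)->S->(2,2) | ant1:(2,2)->N->(1,2)
  grid max=3 at (1,2)
Step 4: ant0:(2,2)->N->(1,2) | ant1:(1,2)->S->(2,2)
  grid max=4 at (1,2)
Step 5: ant0:(1,2)->S->(2,2) | ant1:(2,2)->N->(1,2)
  grid max=5 at (1,2)
Step 6: ant0:(2,2)->N->(1,2) | ant1:(1,2)->S->(2,2)
  grid max=6 at (1,2)
Final grid:
  0 0 0 0 0
  0 0 6 0 0
  0 0 6 0 0
  0 0 0 0 0
  0 0 0 0 0
Max pheromone 6 at (1,2)

Answer: (1,2)=6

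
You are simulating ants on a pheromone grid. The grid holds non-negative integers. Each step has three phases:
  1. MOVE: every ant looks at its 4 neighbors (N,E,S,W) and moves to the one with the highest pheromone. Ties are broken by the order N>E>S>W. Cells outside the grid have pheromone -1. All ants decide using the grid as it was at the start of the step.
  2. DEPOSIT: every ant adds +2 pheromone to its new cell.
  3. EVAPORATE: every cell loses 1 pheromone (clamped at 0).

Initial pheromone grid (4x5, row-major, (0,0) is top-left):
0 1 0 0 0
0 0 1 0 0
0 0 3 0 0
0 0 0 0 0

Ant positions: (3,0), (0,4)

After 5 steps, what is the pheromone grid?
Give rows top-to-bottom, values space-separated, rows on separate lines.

After step 1: ants at (2,0),(1,4)
  0 0 0 0 0
  0 0 0 0 1
  1 0 2 0 0
  0 0 0 0 0
After step 2: ants at (1,0),(0,4)
  0 0 0 0 1
  1 0 0 0 0
  0 0 1 0 0
  0 0 0 0 0
After step 3: ants at (0,0),(1,4)
  1 0 0 0 0
  0 0 0 0 1
  0 0 0 0 0
  0 0 0 0 0
After step 4: ants at (0,1),(0,4)
  0 1 0 0 1
  0 0 0 0 0
  0 0 0 0 0
  0 0 0 0 0
After step 5: ants at (0,2),(1,4)
  0 0 1 0 0
  0 0 0 0 1
  0 0 0 0 0
  0 0 0 0 0

0 0 1 0 0
0 0 0 0 1
0 0 0 0 0
0 0 0 0 0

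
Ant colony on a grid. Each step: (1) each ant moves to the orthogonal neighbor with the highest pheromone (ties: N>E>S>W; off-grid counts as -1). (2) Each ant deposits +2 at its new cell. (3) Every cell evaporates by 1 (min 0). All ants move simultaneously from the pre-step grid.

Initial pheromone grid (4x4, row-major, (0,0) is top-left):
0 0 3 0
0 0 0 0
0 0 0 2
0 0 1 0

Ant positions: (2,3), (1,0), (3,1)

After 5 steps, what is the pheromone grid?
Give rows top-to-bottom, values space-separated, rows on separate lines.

After step 1: ants at (1,3),(0,0),(3,2)
  1 0 2 0
  0 0 0 1
  0 0 0 1
  0 0 2 0
After step 2: ants at (2,3),(0,1),(2,2)
  0 1 1 0
  0 0 0 0
  0 0 1 2
  0 0 1 0
After step 3: ants at (2,2),(0,2),(2,3)
  0 0 2 0
  0 0 0 0
  0 0 2 3
  0 0 0 0
After step 4: ants at (2,3),(0,3),(2,2)
  0 0 1 1
  0 0 0 0
  0 0 3 4
  0 0 0 0
After step 5: ants at (2,2),(0,2),(2,3)
  0 0 2 0
  0 0 0 0
  0 0 4 5
  0 0 0 0

0 0 2 0
0 0 0 0
0 0 4 5
0 0 0 0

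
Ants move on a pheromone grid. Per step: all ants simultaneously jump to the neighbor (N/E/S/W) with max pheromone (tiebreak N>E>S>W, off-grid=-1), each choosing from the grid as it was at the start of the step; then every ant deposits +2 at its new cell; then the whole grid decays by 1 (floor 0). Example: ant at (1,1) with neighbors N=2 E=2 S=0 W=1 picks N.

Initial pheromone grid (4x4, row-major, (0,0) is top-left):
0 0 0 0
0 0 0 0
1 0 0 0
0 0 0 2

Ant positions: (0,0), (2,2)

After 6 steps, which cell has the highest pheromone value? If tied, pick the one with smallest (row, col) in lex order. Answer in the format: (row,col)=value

Answer: (0,2)=7

Derivation:
Step 1: ant0:(0,0)->E->(0,1) | ant1:(2,2)->N->(1,2)
  grid max=1 at (0,1)
Step 2: ant0:(0,1)->E->(0,2) | ant1:(1,2)->N->(0,2)
  grid max=3 at (0,2)
Step 3: ant0:(0,2)->E->(0,3) | ant1:(0,2)->E->(0,3)
  grid max=3 at (0,3)
Step 4: ant0:(0,3)->W->(0,2) | ant1:(0,3)->W->(0,2)
  grid max=5 at (0,2)
Step 5: ant0:(0,2)->E->(0,3) | ant1:(0,2)->E->(0,3)
  grid max=5 at (0,3)
Step 6: ant0:(0,3)->W->(0,2) | ant1:(0,3)->W->(0,2)
  grid max=7 at (0,2)
Final grid:
  0 0 7 4
  0 0 0 0
  0 0 0 0
  0 0 0 0
Max pheromone 7 at (0,2)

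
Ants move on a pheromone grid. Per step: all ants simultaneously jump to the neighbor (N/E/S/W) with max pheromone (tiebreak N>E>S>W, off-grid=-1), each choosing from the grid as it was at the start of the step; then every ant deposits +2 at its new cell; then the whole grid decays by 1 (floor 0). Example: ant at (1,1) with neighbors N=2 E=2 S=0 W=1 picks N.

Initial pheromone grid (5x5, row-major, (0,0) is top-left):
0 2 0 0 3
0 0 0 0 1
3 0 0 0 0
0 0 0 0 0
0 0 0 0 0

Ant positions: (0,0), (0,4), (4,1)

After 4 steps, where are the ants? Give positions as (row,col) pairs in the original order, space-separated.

Step 1: ant0:(0,0)->E->(0,1) | ant1:(0,4)->S->(1,4) | ant2:(4,1)->N->(3,1)
  grid max=3 at (0,1)
Step 2: ant0:(0,1)->E->(0,2) | ant1:(1,4)->N->(0,4) | ant2:(3,1)->N->(2,1)
  grid max=3 at (0,4)
Step 3: ant0:(0,2)->W->(0,1) | ant1:(0,4)->S->(1,4) | ant2:(2,1)->W->(2,0)
  grid max=3 at (0,1)
Step 4: ant0:(0,1)->E->(0,2) | ant1:(1,4)->N->(0,4) | ant2:(2,0)->N->(1,0)
  grid max=3 at (0,4)

(0,2) (0,4) (1,0)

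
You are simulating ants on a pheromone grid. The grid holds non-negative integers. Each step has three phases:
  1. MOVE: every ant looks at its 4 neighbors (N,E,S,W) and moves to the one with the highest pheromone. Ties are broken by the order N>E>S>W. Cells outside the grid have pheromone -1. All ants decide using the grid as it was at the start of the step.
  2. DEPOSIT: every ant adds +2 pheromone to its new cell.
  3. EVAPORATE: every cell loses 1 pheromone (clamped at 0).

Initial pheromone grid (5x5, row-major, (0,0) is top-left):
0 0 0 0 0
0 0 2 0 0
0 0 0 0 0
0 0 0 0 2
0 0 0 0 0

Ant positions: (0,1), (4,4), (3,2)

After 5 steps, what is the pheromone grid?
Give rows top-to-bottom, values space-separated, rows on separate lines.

After step 1: ants at (0,2),(3,4),(2,2)
  0 0 1 0 0
  0 0 1 0 0
  0 0 1 0 0
  0 0 0 0 3
  0 0 0 0 0
After step 2: ants at (1,2),(2,4),(1,2)
  0 0 0 0 0
  0 0 4 0 0
  0 0 0 0 1
  0 0 0 0 2
  0 0 0 0 0
After step 3: ants at (0,2),(3,4),(0,2)
  0 0 3 0 0
  0 0 3 0 0
  0 0 0 0 0
  0 0 0 0 3
  0 0 0 0 0
After step 4: ants at (1,2),(2,4),(1,2)
  0 0 2 0 0
  0 0 6 0 0
  0 0 0 0 1
  0 0 0 0 2
  0 0 0 0 0
After step 5: ants at (0,2),(3,4),(0,2)
  0 0 5 0 0
  0 0 5 0 0
  0 0 0 0 0
  0 0 0 0 3
  0 0 0 0 0

0 0 5 0 0
0 0 5 0 0
0 0 0 0 0
0 0 0 0 3
0 0 0 0 0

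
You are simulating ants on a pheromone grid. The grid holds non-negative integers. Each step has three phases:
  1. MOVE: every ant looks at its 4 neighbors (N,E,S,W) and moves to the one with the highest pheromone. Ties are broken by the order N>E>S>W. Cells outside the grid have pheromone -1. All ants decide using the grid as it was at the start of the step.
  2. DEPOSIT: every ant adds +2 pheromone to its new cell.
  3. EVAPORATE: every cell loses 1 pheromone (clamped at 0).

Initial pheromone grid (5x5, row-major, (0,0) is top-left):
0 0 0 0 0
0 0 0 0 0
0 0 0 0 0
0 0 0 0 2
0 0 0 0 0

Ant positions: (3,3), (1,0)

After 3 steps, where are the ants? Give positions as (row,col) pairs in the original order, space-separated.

Step 1: ant0:(3,3)->E->(3,4) | ant1:(1,0)->N->(0,0)
  grid max=3 at (3,4)
Step 2: ant0:(3,4)->N->(2,4) | ant1:(0,0)->E->(0,1)
  grid max=2 at (3,4)
Step 3: ant0:(2,4)->S->(3,4) | ant1:(0,1)->E->(0,2)
  grid max=3 at (3,4)

(3,4) (0,2)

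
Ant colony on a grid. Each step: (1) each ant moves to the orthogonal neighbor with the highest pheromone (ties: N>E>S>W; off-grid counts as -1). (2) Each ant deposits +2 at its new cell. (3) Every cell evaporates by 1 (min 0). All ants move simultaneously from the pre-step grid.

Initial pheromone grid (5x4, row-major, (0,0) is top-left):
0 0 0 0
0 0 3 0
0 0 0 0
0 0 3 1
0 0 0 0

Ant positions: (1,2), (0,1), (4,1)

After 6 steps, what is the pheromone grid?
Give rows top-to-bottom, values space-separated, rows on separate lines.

After step 1: ants at (0,2),(0,2),(3,1)
  0 0 3 0
  0 0 2 0
  0 0 0 0
  0 1 2 0
  0 0 0 0
After step 2: ants at (1,2),(1,2),(3,2)
  0 0 2 0
  0 0 5 0
  0 0 0 0
  0 0 3 0
  0 0 0 0
After step 3: ants at (0,2),(0,2),(2,2)
  0 0 5 0
  0 0 4 0
  0 0 1 0
  0 0 2 0
  0 0 0 0
After step 4: ants at (1,2),(1,2),(1,2)
  0 0 4 0
  0 0 9 0
  0 0 0 0
  0 0 1 0
  0 0 0 0
After step 5: ants at (0,2),(0,2),(0,2)
  0 0 9 0
  0 0 8 0
  0 0 0 0
  0 0 0 0
  0 0 0 0
After step 6: ants at (1,2),(1,2),(1,2)
  0 0 8 0
  0 0 13 0
  0 0 0 0
  0 0 0 0
  0 0 0 0

0 0 8 0
0 0 13 0
0 0 0 0
0 0 0 0
0 0 0 0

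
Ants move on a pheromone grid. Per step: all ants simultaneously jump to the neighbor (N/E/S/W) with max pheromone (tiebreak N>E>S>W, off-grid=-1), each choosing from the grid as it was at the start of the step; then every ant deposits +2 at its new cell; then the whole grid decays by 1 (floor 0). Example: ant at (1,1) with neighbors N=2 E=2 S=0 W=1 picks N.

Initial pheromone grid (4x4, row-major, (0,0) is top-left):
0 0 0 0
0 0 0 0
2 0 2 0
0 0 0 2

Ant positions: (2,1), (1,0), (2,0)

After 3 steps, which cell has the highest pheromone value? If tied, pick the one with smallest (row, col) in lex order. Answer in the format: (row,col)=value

Answer: (2,0)=5

Derivation:
Step 1: ant0:(2,1)->E->(2,2) | ant1:(1,0)->S->(2,0) | ant2:(2,0)->N->(1,0)
  grid max=3 at (2,0)
Step 2: ant0:(2,2)->N->(1,2) | ant1:(2,0)->N->(1,0) | ant2:(1,0)->S->(2,0)
  grid max=4 at (2,0)
Step 3: ant0:(1,2)->S->(2,2) | ant1:(1,0)->S->(2,0) | ant2:(2,0)->N->(1,0)
  grid max=5 at (2,0)
Final grid:
  0 0 0 0
  3 0 0 0
  5 0 3 0
  0 0 0 0
Max pheromone 5 at (2,0)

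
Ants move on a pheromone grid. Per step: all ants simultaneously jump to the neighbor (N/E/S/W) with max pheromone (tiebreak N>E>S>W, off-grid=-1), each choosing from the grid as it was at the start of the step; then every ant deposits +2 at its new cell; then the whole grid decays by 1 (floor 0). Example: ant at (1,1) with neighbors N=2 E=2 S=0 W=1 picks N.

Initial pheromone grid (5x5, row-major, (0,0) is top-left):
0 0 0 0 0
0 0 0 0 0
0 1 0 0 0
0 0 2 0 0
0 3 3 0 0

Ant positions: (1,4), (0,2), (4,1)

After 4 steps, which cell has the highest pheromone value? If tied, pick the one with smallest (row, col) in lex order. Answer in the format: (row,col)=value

Step 1: ant0:(1,4)->N->(0,4) | ant1:(0,2)->E->(0,3) | ant2:(4,1)->E->(4,2)
  grid max=4 at (4,2)
Step 2: ant0:(0,4)->W->(0,3) | ant1:(0,3)->E->(0,4) | ant2:(4,2)->W->(4,1)
  grid max=3 at (4,1)
Step 3: ant0:(0,3)->E->(0,4) | ant1:(0,4)->W->(0,3) | ant2:(4,1)->E->(4,2)
  grid max=4 at (4,2)
Step 4: ant0:(0,4)->W->(0,3) | ant1:(0,3)->E->(0,4) | ant2:(4,2)->W->(4,1)
  grid max=4 at (0,3)
Final grid:
  0 0 0 4 4
  0 0 0 0 0
  0 0 0 0 0
  0 0 0 0 0
  0 3 3 0 0
Max pheromone 4 at (0,3)

Answer: (0,3)=4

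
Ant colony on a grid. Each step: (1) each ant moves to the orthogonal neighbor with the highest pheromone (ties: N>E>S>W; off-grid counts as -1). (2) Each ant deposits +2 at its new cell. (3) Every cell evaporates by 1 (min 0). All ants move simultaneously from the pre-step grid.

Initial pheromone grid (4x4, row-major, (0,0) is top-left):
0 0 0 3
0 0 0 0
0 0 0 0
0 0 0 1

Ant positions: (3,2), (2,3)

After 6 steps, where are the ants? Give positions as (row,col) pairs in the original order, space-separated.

Step 1: ant0:(3,2)->E->(3,3) | ant1:(2,3)->S->(3,3)
  grid max=4 at (3,3)
Step 2: ant0:(3,3)->N->(2,3) | ant1:(3,3)->N->(2,3)
  grid max=3 at (2,3)
Step 3: ant0:(2,3)->S->(3,3) | ant1:(2,3)->S->(3,3)
  grid max=6 at (3,3)
Step 4: ant0:(3,3)->N->(2,3) | ant1:(3,3)->N->(2,3)
  grid max=5 at (2,3)
Step 5: ant0:(2,3)->S->(3,3) | ant1:(2,3)->S->(3,3)
  grid max=8 at (3,3)
Step 6: ant0:(3,3)->N->(2,3) | ant1:(3,3)->N->(2,3)
  grid max=7 at (2,3)

(2,3) (2,3)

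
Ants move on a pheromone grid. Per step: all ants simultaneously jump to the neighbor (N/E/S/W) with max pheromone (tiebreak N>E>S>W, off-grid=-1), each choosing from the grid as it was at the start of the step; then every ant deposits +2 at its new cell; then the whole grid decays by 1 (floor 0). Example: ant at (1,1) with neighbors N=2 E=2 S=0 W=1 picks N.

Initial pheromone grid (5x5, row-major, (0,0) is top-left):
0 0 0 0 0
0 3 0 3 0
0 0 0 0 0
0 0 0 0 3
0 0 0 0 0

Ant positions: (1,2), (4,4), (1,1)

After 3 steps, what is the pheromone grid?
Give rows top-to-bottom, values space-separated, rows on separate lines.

After step 1: ants at (1,3),(3,4),(0,1)
  0 1 0 0 0
  0 2 0 4 0
  0 0 0 0 0
  0 0 0 0 4
  0 0 0 0 0
After step 2: ants at (0,3),(2,4),(1,1)
  0 0 0 1 0
  0 3 0 3 0
  0 0 0 0 1
  0 0 0 0 3
  0 0 0 0 0
After step 3: ants at (1,3),(3,4),(0,1)
  0 1 0 0 0
  0 2 0 4 0
  0 0 0 0 0
  0 0 0 0 4
  0 0 0 0 0

0 1 0 0 0
0 2 0 4 0
0 0 0 0 0
0 0 0 0 4
0 0 0 0 0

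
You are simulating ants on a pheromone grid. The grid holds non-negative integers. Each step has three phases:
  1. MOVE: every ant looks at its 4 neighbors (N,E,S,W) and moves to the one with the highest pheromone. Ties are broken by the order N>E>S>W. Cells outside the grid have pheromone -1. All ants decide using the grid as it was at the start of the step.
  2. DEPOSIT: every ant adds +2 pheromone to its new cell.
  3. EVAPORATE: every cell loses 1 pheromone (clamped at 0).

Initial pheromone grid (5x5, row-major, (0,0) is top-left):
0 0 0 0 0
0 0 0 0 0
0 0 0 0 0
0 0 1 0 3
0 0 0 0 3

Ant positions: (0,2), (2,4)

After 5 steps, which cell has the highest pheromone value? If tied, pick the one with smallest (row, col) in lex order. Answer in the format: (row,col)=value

Answer: (3,4)=4

Derivation:
Step 1: ant0:(0,2)->E->(0,3) | ant1:(2,4)->S->(3,4)
  grid max=4 at (3,4)
Step 2: ant0:(0,3)->E->(0,4) | ant1:(3,4)->S->(4,4)
  grid max=3 at (3,4)
Step 3: ant0:(0,4)->S->(1,4) | ant1:(4,4)->N->(3,4)
  grid max=4 at (3,4)
Step 4: ant0:(1,4)->N->(0,4) | ant1:(3,4)->S->(4,4)
  grid max=3 at (3,4)
Step 5: ant0:(0,4)->S->(1,4) | ant1:(4,4)->N->(3,4)
  grid max=4 at (3,4)
Final grid:
  0 0 0 0 0
  0 0 0 0 1
  0 0 0 0 0
  0 0 0 0 4
  0 0 0 0 2
Max pheromone 4 at (3,4)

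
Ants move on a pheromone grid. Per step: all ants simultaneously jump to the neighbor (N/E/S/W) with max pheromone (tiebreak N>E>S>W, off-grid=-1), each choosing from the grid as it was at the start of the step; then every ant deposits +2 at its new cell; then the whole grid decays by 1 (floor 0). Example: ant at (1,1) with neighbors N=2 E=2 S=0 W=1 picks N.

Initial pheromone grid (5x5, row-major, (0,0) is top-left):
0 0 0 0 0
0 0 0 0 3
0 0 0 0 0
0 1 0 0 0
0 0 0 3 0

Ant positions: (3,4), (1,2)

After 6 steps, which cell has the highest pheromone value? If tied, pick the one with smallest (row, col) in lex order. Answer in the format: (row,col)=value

Answer: (1,4)=7

Derivation:
Step 1: ant0:(3,4)->N->(2,4) | ant1:(1,2)->N->(0,2)
  grid max=2 at (1,4)
Step 2: ant0:(2,4)->N->(1,4) | ant1:(0,2)->E->(0,3)
  grid max=3 at (1,4)
Step 3: ant0:(1,4)->N->(0,4) | ant1:(0,3)->E->(0,4)
  grid max=3 at (0,4)
Step 4: ant0:(0,4)->S->(1,4) | ant1:(0,4)->S->(1,4)
  grid max=5 at (1,4)
Step 5: ant0:(1,4)->N->(0,4) | ant1:(1,4)->N->(0,4)
  grid max=5 at (0,4)
Step 6: ant0:(0,4)->S->(1,4) | ant1:(0,4)->S->(1,4)
  grid max=7 at (1,4)
Final grid:
  0 0 0 0 4
  0 0 0 0 7
  0 0 0 0 0
  0 0 0 0 0
  0 0 0 0 0
Max pheromone 7 at (1,4)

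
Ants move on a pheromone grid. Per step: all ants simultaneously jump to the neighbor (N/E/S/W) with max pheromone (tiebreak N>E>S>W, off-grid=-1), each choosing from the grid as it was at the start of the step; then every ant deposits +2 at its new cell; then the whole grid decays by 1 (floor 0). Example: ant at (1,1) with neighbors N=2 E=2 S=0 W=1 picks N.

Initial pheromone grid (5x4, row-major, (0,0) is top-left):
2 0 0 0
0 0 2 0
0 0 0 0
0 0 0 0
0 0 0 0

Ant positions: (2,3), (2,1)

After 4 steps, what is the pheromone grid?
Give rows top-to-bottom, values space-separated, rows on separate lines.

After step 1: ants at (1,3),(1,1)
  1 0 0 0
  0 1 1 1
  0 0 0 0
  0 0 0 0
  0 0 0 0
After step 2: ants at (1,2),(1,2)
  0 0 0 0
  0 0 4 0
  0 0 0 0
  0 0 0 0
  0 0 0 0
After step 3: ants at (0,2),(0,2)
  0 0 3 0
  0 0 3 0
  0 0 0 0
  0 0 0 0
  0 0 0 0
After step 4: ants at (1,2),(1,2)
  0 0 2 0
  0 0 6 0
  0 0 0 0
  0 0 0 0
  0 0 0 0

0 0 2 0
0 0 6 0
0 0 0 0
0 0 0 0
0 0 0 0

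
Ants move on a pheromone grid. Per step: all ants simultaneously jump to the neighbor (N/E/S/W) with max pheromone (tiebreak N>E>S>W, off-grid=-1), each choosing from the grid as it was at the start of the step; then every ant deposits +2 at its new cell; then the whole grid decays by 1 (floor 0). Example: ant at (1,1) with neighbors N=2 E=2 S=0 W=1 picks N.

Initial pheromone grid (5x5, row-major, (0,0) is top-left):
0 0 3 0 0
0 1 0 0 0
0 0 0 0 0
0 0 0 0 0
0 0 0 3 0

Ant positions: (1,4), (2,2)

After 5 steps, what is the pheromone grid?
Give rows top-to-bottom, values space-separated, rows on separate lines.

After step 1: ants at (0,4),(1,2)
  0 0 2 0 1
  0 0 1 0 0
  0 0 0 0 0
  0 0 0 0 0
  0 0 0 2 0
After step 2: ants at (1,4),(0,2)
  0 0 3 0 0
  0 0 0 0 1
  0 0 0 0 0
  0 0 0 0 0
  0 0 0 1 0
After step 3: ants at (0,4),(0,3)
  0 0 2 1 1
  0 0 0 0 0
  0 0 0 0 0
  0 0 0 0 0
  0 0 0 0 0
After step 4: ants at (0,3),(0,2)
  0 0 3 2 0
  0 0 0 0 0
  0 0 0 0 0
  0 0 0 0 0
  0 0 0 0 0
After step 5: ants at (0,2),(0,3)
  0 0 4 3 0
  0 0 0 0 0
  0 0 0 0 0
  0 0 0 0 0
  0 0 0 0 0

0 0 4 3 0
0 0 0 0 0
0 0 0 0 0
0 0 0 0 0
0 0 0 0 0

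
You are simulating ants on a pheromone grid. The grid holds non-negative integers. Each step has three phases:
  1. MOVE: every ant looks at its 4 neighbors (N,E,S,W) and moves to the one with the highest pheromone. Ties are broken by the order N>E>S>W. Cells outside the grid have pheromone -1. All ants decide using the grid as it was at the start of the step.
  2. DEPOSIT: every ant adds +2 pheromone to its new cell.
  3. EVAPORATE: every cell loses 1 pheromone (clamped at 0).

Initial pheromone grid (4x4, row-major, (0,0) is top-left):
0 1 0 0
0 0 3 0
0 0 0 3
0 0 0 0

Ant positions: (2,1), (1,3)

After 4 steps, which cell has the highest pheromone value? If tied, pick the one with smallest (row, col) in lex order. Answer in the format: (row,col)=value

Step 1: ant0:(2,1)->N->(1,1) | ant1:(1,3)->S->(2,3)
  grid max=4 at (2,3)
Step 2: ant0:(1,1)->E->(1,2) | ant1:(2,3)->N->(1,3)
  grid max=3 at (1,2)
Step 3: ant0:(1,2)->E->(1,3) | ant1:(1,3)->S->(2,3)
  grid max=4 at (2,3)
Step 4: ant0:(1,3)->S->(2,3) | ant1:(2,3)->N->(1,3)
  grid max=5 at (2,3)
Final grid:
  0 0 0 0
  0 0 1 3
  0 0 0 5
  0 0 0 0
Max pheromone 5 at (2,3)

Answer: (2,3)=5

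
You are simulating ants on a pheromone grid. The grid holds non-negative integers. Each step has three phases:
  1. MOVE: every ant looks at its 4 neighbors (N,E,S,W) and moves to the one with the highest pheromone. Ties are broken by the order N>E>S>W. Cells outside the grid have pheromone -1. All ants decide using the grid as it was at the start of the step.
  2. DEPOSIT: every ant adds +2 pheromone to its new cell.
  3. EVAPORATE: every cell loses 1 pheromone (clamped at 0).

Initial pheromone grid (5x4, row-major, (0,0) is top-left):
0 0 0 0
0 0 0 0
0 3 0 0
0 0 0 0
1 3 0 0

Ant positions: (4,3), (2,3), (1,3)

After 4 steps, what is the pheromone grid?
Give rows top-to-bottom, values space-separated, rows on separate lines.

After step 1: ants at (3,3),(1,3),(0,3)
  0 0 0 1
  0 0 0 1
  0 2 0 0
  0 0 0 1
  0 2 0 0
After step 2: ants at (2,3),(0,3),(1,3)
  0 0 0 2
  0 0 0 2
  0 1 0 1
  0 0 0 0
  0 1 0 0
After step 3: ants at (1,3),(1,3),(0,3)
  0 0 0 3
  0 0 0 5
  0 0 0 0
  0 0 0 0
  0 0 0 0
After step 4: ants at (0,3),(0,3),(1,3)
  0 0 0 6
  0 0 0 6
  0 0 0 0
  0 0 0 0
  0 0 0 0

0 0 0 6
0 0 0 6
0 0 0 0
0 0 0 0
0 0 0 0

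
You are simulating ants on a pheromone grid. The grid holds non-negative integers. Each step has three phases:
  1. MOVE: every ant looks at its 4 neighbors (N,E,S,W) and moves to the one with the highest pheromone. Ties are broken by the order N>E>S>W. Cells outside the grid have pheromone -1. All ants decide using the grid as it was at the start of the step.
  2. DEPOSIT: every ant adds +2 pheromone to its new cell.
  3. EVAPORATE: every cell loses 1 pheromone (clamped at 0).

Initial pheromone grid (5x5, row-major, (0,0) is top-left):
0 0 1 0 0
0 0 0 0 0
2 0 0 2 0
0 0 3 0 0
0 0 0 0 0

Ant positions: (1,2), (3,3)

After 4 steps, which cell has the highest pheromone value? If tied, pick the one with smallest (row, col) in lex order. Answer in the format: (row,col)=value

Step 1: ant0:(1,2)->N->(0,2) | ant1:(3,3)->W->(3,2)
  grid max=4 at (3,2)
Step 2: ant0:(0,2)->E->(0,3) | ant1:(3,2)->N->(2,2)
  grid max=3 at (3,2)
Step 3: ant0:(0,3)->W->(0,2) | ant1:(2,2)->S->(3,2)
  grid max=4 at (3,2)
Step 4: ant0:(0,2)->E->(0,3) | ant1:(3,2)->N->(2,2)
  grid max=3 at (3,2)
Final grid:
  0 0 1 1 0
  0 0 0 0 0
  0 0 1 0 0
  0 0 3 0 0
  0 0 0 0 0
Max pheromone 3 at (3,2)

Answer: (3,2)=3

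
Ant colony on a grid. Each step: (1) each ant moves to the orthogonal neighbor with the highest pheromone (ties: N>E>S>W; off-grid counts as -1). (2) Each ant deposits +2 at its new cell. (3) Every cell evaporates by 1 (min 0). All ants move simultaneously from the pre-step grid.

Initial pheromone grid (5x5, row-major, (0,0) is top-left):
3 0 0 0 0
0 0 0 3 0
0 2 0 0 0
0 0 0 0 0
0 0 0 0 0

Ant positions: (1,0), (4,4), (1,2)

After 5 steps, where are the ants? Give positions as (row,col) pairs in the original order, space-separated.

Step 1: ant0:(1,0)->N->(0,0) | ant1:(4,4)->N->(3,4) | ant2:(1,2)->E->(1,3)
  grid max=4 at (0,0)
Step 2: ant0:(0,0)->E->(0,1) | ant1:(3,4)->N->(2,4) | ant2:(1,3)->N->(0,3)
  grid max=3 at (0,0)
Step 3: ant0:(0,1)->W->(0,0) | ant1:(2,4)->N->(1,4) | ant2:(0,3)->S->(1,3)
  grid max=4 at (0,0)
Step 4: ant0:(0,0)->E->(0,1) | ant1:(1,4)->W->(1,3) | ant2:(1,3)->E->(1,4)
  grid max=5 at (1,3)
Step 5: ant0:(0,1)->W->(0,0) | ant1:(1,3)->E->(1,4) | ant2:(1,4)->W->(1,3)
  grid max=6 at (1,3)

(0,0) (1,4) (1,3)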